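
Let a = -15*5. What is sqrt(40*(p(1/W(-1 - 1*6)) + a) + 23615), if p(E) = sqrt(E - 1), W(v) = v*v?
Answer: sqrt(1010135 + 1120*I*sqrt(3))/7 ≈ 143.58 + 0.13787*I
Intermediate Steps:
W(v) = v**2
a = -75
p(E) = sqrt(-1 + E)
sqrt(40*(p(1/W(-1 - 1*6)) + a) + 23615) = sqrt(40*(sqrt(-1 + 1/((-1 - 1*6)**2)) - 75) + 23615) = sqrt(40*(sqrt(-1 + 1/((-1 - 6)**2)) - 75) + 23615) = sqrt(40*(sqrt(-1 + 1/((-7)**2)) - 75) + 23615) = sqrt(40*(sqrt(-1 + 1/49) - 75) + 23615) = sqrt(40*(sqrt(-48/49) - 75) + 23615) = sqrt(40*(4*I*sqrt(3)/7 - 75) + 23615) = sqrt(40*(-75 + 4*I*sqrt(3)/7) + 23615) = sqrt((-3000 + 160*I*sqrt(3)/7) + 23615) = sqrt(20615 + 160*I*sqrt(3)/7)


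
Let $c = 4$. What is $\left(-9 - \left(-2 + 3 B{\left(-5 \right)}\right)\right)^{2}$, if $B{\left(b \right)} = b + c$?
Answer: $16$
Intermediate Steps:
$B{\left(b \right)} = 4 + b$ ($B{\left(b \right)} = b + 4 = 4 + b$)
$\left(-9 - \left(-2 + 3 B{\left(-5 \right)}\right)\right)^{2} = \left(-9 - \left(-2 + 3 \left(4 - 5\right)\right)\right)^{2} = \left(-9 + \left(\left(-3\right) \left(-1\right) + 2\right)\right)^{2} = \left(-9 + \left(3 + 2\right)\right)^{2} = \left(-9 + 5\right)^{2} = \left(-4\right)^{2} = 16$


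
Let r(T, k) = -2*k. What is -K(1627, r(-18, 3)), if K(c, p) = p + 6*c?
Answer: -9756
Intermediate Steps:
-K(1627, r(-18, 3)) = -(-2*3 + 6*1627) = -(-6 + 9762) = -1*9756 = -9756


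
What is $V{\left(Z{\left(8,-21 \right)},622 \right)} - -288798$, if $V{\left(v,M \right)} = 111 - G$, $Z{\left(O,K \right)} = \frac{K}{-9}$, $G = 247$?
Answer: $288662$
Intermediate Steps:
$Z{\left(O,K \right)} = - \frac{K}{9}$ ($Z{\left(O,K \right)} = K \left(- \frac{1}{9}\right) = - \frac{K}{9}$)
$V{\left(v,M \right)} = -136$ ($V{\left(v,M \right)} = 111 - 247 = -136$)
$V{\left(Z{\left(8,-21 \right)},622 \right)} - -288798 = -136 - -288798 = -136 + 288798 = 288662$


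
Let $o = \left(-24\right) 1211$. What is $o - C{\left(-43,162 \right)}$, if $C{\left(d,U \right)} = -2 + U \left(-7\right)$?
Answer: $-27928$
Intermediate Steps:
$o = -29064$
$C{\left(d,U \right)} = -2 - 7 U$
$o - C{\left(-43,162 \right)} = -29064 - \left(-2 - 1134\right) = -29064 - -1136 = -29064 + 1136 = -27928$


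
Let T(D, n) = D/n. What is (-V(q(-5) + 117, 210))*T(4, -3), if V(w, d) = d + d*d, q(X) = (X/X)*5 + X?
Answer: 59080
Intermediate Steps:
q(X) = 5 + X (q(X) = 1*5 + X = 5 + X)
V(w, d) = d + d²
(-V(q(-5) + 117, 210))*T(4, -3) = (-210*(1 + 210))*(4/(-3)) = (-210*211)*(4*(-⅓)) = -1*44310*(-4/3) = -44310*(-4/3) = 59080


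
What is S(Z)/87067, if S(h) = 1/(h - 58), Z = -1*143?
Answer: -1/17500467 ≈ -5.7141e-8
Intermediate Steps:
Z = -143
S(h) = 1/(-58 + h)
S(Z)/87067 = 1/(-58 - 143*87067) = (1/87067)/(-201) = -1/201*1/87067 = -1/17500467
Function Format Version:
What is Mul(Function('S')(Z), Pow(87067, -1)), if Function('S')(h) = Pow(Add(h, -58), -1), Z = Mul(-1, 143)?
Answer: Rational(-1, 17500467) ≈ -5.7141e-8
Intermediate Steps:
Z = -143
Function('S')(h) = Pow(Add(-58, h), -1)
Mul(Function('S')(Z), Pow(87067, -1)) = Mul(Pow(Add(-58, -143), -1), Pow(87067, -1)) = Mul(Pow(-201, -1), Rational(1, 87067)) = Mul(Rational(-1, 201), Rational(1, 87067)) = Rational(-1, 17500467)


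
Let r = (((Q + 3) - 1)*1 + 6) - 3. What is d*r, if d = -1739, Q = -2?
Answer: -5217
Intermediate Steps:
r = 3 (r = (((-2 + 3) - 1)*1 + 6) - 3 = ((1 - 1)*1 + 6) - 3 = (0*1 + 6) - 3 = (0 + 6) - 3 = 6 - 3 = 3)
d*r = -1739*3 = -5217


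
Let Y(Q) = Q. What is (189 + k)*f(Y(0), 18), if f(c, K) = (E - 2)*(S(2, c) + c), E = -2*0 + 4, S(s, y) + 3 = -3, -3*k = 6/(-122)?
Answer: -138360/61 ≈ -2268.2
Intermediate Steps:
k = 1/61 (k = -6/(3*(-122)) = -(-1)*6/366 = -⅓*(-3/61) = 1/61 ≈ 0.016393)
S(s, y) = -6 (S(s, y) = -3 - 3 = -6)
E = 4 (E = 0 + 4 = 4)
f(c, K) = -12 + 2*c (f(c, K) = (4 - 2)*(-6 + c) = 2*(-6 + c) = -12 + 2*c)
(189 + k)*f(Y(0), 18) = (189 + 1/61)*(-12 + 2*0) = 11530*(-12 + 0)/61 = (11530/61)*(-12) = -138360/61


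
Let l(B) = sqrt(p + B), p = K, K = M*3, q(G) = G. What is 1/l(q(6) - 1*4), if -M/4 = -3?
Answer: sqrt(38)/38 ≈ 0.16222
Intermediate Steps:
M = 12 (M = -4*(-3) = 12)
K = 36 (K = 12*3 = 36)
p = 36
l(B) = sqrt(36 + B)
1/l(q(6) - 1*4) = 1/(sqrt(36 + (6 - 1*4))) = 1/(sqrt(36 + (6 - 4))) = 1/(sqrt(36 + 2)) = 1/(sqrt(38)) = sqrt(38)/38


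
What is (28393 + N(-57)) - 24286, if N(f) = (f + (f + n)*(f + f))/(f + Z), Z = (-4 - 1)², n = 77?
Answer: 133761/32 ≈ 4180.0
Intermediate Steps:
Z = 25 (Z = (-5)² = 25)
N(f) = (f + 2*f*(77 + f))/(25 + f) (N(f) = (f + (f + 77)*(f + f))/(f + 25) = (f + (77 + f)*(2*f))/(25 + f) = (f + 2*f*(77 + f))/(25 + f))
(28393 + N(-57)) - 24286 = (28393 - 57*(155 + 2*(-57))/(25 - 57)) - 24286 = (28393 - 57*(155 - 114)/(-32)) - 24286 = (28393 - 57*(-1/32)*41) - 24286 = (28393 + 2337/32) - 24286 = 910913/32 - 24286 = 133761/32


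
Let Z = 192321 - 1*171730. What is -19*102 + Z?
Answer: 18653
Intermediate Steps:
Z = 20591 (Z = 192321 - 171730 = 20591)
-19*102 + Z = -19*102 + 20591 = -1938 + 20591 = 18653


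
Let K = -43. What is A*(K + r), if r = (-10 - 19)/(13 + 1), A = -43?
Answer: 27133/14 ≈ 1938.1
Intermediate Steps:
r = -29/14 ≈ -2.0714
A*(K + r) = -43*(-43 - 29/14) = -43*(-631/14) = 27133/14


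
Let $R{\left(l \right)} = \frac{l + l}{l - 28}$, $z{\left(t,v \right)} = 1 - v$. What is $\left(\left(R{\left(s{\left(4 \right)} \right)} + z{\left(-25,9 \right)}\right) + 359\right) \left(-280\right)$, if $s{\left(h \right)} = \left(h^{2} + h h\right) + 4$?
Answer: $-100800$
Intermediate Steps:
$s{\left(h \right)} = 4 + 2 h^{2}$ ($s{\left(h \right)} = \left(h^{2} + h^{2}\right) + 4 = 2 h^{2} + 4 = 4 + 2 h^{2}$)
$R{\left(l \right)} = \frac{2 l}{-28 + l}$
$\left(\left(R{\left(s{\left(4 \right)} \right)} + z{\left(-25,9 \right)}\right) + 359\right) \left(-280\right) = \left(\left(\frac{2 \left(4 + 2 \cdot 4^{2}\right)}{-28 + \left(4 + 2 \cdot 4^{2}\right)} + \left(1 - 9\right)\right) + 359\right) \left(-280\right) = \left(\left(\frac{2 \left(4 + 2 \cdot 16\right)}{-28 + \left(4 + 2 \cdot 16\right)} + \left(1 - 9\right)\right) + 359\right) \left(-280\right) = \left(\left(\frac{2 \left(4 + 32\right)}{-28 + \left(4 + 32\right)} - 8\right) + 359\right) \left(-280\right) = \left(\left(2 \cdot 36 \frac{1}{-28 + 36} - 8\right) + 359\right) \left(-280\right) = \left(\left(2 \cdot 36 \cdot \frac{1}{8} - 8\right) + 359\right) \left(-280\right) = \left(\left(9 - 8\right) + 359\right) \left(-280\right) = \left(1 + 359\right) \left(-280\right) = 360 \left(-280\right) = -100800$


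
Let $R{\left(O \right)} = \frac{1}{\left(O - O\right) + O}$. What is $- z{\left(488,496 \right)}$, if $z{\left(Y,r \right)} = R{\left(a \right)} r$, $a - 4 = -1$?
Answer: $- \frac{496}{3} \approx -165.33$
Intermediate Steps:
$a = 3$ ($a = 4 - 1 = 3$)
$R{\left(O \right)} = \frac{1}{O}$ ($R{\left(O \right)} = \frac{1}{0 + O} = \frac{1}{O}$)
$z{\left(Y,r \right)} = \frac{r}{3}$
$- z{\left(488,496 \right)} = - \frac{496}{3}$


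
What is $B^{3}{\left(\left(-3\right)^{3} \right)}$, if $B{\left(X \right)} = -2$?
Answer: $-8$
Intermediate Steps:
$B^{3}{\left(\left(-3\right)^{3} \right)} = \left(-2\right)^{3} = -8$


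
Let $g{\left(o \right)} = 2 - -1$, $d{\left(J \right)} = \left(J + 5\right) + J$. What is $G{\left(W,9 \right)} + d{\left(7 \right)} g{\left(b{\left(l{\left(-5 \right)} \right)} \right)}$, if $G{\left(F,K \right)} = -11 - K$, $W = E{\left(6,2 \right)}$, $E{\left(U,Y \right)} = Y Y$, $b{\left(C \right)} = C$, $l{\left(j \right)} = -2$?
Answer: $37$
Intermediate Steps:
$d{\left(J \right)} = 5 + 2 J$ ($d{\left(J \right)} = \left(5 + J\right) + J = 5 + 2 J$)
$E{\left(U,Y \right)} = Y^{2}$
$W = 4$ ($W = 2^{2} = 4$)
$g{\left(o \right)} = 3$ ($g{\left(o \right)} = 2 + 1 = 3$)
$G{\left(W,9 \right)} + d{\left(7 \right)} g{\left(b{\left(l{\left(-5 \right)} \right)} \right)} = \left(-11 - 9\right) + \left(5 + 2 \cdot 7\right) 3 = \left(-11 - 9\right) + \left(5 + 14\right) 3 = -20 + 19 \cdot 3 = -20 + 57 = 37$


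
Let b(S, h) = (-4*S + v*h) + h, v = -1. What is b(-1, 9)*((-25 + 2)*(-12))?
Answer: 1104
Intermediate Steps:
b(S, h) = -4*S (b(S, h) = (-4*S - h) + h = (-h - 4*S) + h = -4*S)
b(-1, 9)*((-25 + 2)*(-12)) = (-4*(-1))*((-25 + 2)*(-12)) = 4*(-23*(-12)) = 4*276 = 1104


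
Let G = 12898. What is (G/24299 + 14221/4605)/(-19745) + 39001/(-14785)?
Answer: -17234992017881488/6533208195078675 ≈ -2.6381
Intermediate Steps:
(G/24299 + 14221/4605)/(-19745) + 39001/(-14785) = (12898/24299 + 14221/4605)/(-19745) + 39001/(-14785) = (12898*(1/24299) + 14221*(1/4605))*(-1/19745) + 39001*(-1/14785) = (12898/24299 + 14221/4605)*(-1/19745) - 39001/14785 = (404951369/111896895)*(-1/19745) - 39001/14785 = -404951369/2209404191775 - 39001/14785 = -17234992017881488/6533208195078675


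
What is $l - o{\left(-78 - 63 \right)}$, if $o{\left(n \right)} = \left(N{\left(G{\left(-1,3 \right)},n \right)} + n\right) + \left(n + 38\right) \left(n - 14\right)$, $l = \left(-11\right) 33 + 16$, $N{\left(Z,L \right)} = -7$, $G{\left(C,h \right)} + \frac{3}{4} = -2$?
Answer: $-16164$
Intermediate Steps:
$G{\left(C,h \right)} = - \frac{11}{4}$ ($G{\left(C,h \right)} = - \frac{3}{4} - 2 = - \frac{11}{4}$)
$l = -347$ ($l = -363 + 16 = -347$)
$o{\left(n \right)} = -7 + n + \left(-14 + n\right) \left(38 + n\right)$ ($o{\left(n \right)} = \left(-7 + n\right) + \left(n + 38\right) \left(n - 14\right) = \left(-7 + n\right) + \left(38 + n\right) \left(-14 + n\right) = \left(-7 + n\right) + \left(-14 + n\right) \left(38 + n\right) = -7 + n + \left(-14 + n\right) \left(38 + n\right)$)
$l - o{\left(-78 - 63 \right)} = -347 - \left(-539 + \left(-78 - 63\right)^{2} + 25 \left(-78 - 63\right)\right) = -347 - \left(-539 + \left(-141\right)^{2} + 25 \left(-141\right)\right) = -347 - \left(-539 + 19881 - 3525\right) = -347 - 15817 = -16164$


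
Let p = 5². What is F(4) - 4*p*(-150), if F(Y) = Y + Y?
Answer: 15008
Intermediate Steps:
F(Y) = 2*Y
p = 25
F(4) - 4*p*(-150) = 2*4 - 4*25*(-150) = 8 - 100*(-150) = 8 + 15000 = 15008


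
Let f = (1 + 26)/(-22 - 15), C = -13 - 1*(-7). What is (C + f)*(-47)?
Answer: 11703/37 ≈ 316.30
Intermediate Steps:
C = -6 (C = -13 + 7 = -6)
f = -27/37 (f = 27/(-37) = 27*(-1/37) = -27/37 ≈ -0.72973)
(C + f)*(-47) = (-6 - 27/37)*(-47) = -249/37*(-47) = 11703/37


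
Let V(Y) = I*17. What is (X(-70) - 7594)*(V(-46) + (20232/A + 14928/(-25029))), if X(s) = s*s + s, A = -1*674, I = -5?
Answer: 898465660340/2811591 ≈ 3.1956e+5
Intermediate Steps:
A = -674
X(s) = s + s² (X(s) = s² + s = s + s²)
V(Y) = -85 (V(Y) = -5*17 = -85)
(X(-70) - 7594)*(V(-46) + (20232/A + 14928/(-25029))) = (-70*(1 - 70) - 7594)*(-85 + (20232/(-674) + 14928/(-25029))) = (-70*(-69) - 7594)*(-85 + (20232*(-1/674) + 14928*(-1/25029))) = (4830 - 7594)*(-85 + (-10116/337 - 4976/8343)) = -2764*(-85 - 86074700/2811591) = -2764*(-325059935/2811591) = 898465660340/2811591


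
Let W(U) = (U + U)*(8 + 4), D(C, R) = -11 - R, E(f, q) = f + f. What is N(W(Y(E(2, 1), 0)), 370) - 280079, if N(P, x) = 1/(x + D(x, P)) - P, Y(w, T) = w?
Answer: -73686024/263 ≈ -2.8018e+5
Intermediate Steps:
E(f, q) = 2*f
W(U) = 24*U (W(U) = (2*U)*12 = 24*U)
N(P, x) = 1/(-11 + x - P) - P (N(P, x) = 1/(x + (-11 - P)) - P = 1/(-11 + x - P) - P)
N(W(Y(E(2, 1), 0)), 370) - 280079 = (-1 + (24*(2*2))*370 - 24*(2*2)*(11 + 24*(2*2)))/(11 + 24*(2*2) - 1*370) - 280079 = (-1 + (24*4)*370 - 24*4*(11 + 24*4))/(11 + 24*4 - 370) - 280079 = (-1 + 96*370 - 1*96*(11 + 96))/(11 + 96 - 370) - 280079 = (-1 + 35520 - 1*96*107)/(-263) - 280079 = -(-1 + 35520 - 10272)/263 - 280079 = -1/263*25247 - 280079 = -25247/263 - 280079 = -73686024/263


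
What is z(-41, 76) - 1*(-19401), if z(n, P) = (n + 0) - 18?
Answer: 19342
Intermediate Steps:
z(n, P) = -18 + n (z(n, P) = n - 18 = -18 + n)
z(-41, 76) - 1*(-19401) = (-18 - 41) - 1*(-19401) = -59 + 19401 = 19342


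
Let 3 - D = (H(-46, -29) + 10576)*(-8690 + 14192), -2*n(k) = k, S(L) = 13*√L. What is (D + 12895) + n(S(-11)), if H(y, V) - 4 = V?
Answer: -58038704 - 13*I*√11/2 ≈ -5.8039e+7 - 21.558*I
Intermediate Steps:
n(k) = -k/2
H(y, V) = 4 + V
D = -58051599 (D = 3 - ((4 - 29) + 10576)*(-8690 + 14192) = 3 - (-25 + 10576)*5502 = 3 - 10551*5502 = 3 - 1*58051602 = 3 - 58051602 = -58051599)
(D + 12895) + n(S(-11)) = (-58051599 + 12895) - 13*√(-11)/2 = -58038704 - 13*I*√11/2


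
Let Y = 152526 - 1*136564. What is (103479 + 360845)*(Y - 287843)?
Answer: -126240873444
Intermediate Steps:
Y = 15962 (Y = 152526 - 136564 = 15962)
(103479 + 360845)*(Y - 287843) = (103479 + 360845)*(15962 - 287843) = 464324*(-271881) = -126240873444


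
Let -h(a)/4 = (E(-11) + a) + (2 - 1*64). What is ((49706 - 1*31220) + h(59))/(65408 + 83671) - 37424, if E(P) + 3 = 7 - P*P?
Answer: -1859704510/49693 ≈ -37424.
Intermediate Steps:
E(P) = 4 - P**2 (E(P) = -3 + (7 - P*P) = -3 + (7 - P**2) = 4 - P**2)
h(a) = 716 - 4*a (h(a) = -4*(((4 - 1*(-11)**2) + a) + (2 - 1*64)) = -4*(((4 - 1*121) + a) + (2 - 64)) = -4*(((4 - 121) + a) - 62) = -4*((-117 + a) - 62) = -4*(-179 + a) = 716 - 4*a)
((49706 - 1*31220) + h(59))/(65408 + 83671) - 37424 = ((49706 - 1*31220) + (716 - 4*59))/(65408 + 83671) - 37424 = ((49706 - 31220) + (716 - 236))/149079 - 37424 = (18486 + 480)*(1/149079) - 37424 = 18966*(1/149079) - 37424 = 6322/49693 - 37424 = -1859704510/49693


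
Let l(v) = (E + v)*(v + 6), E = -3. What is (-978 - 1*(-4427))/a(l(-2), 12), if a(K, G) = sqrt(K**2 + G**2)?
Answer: 3449*sqrt(34)/136 ≈ 147.87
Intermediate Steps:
l(v) = (-3 + v)*(6 + v) (l(v) = (-3 + v)*(v + 6) = (-3 + v)*(6 + v))
a(K, G) = sqrt(G**2 + K**2)
(-978 - 1*(-4427))/a(l(-2), 12) = (-978 - 1*(-4427))/(sqrt(12**2 + (-18 + (-2)**2 + 3*(-2))**2)) = (-978 + 4427)/(sqrt(144 + (-18 + 4 - 6)**2)) = 3449/(sqrt(144 + (-20)**2)) = 3449/(sqrt(144 + 400)) = 3449/(sqrt(544)) = 3449/((4*sqrt(34))) = 3449*(sqrt(34)/136) = 3449*sqrt(34)/136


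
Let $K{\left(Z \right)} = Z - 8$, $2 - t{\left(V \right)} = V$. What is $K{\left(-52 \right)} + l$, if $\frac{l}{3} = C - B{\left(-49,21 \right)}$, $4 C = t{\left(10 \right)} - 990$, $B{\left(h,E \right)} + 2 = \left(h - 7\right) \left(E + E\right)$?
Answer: $\frac{12507}{2} \approx 6253.5$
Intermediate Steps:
$t{\left(V \right)} = 2 - V$
$K{\left(Z \right)} = -8 + Z$ ($K{\left(Z \right)} = Z - 8 = -8 + Z$)
$B{\left(h,E \right)} = -2 + 2 E \left(-7 + h\right)$ ($B{\left(h,E \right)} = -2 + \left(h - 7\right) \left(E + E\right) = -2 + \left(-7 + h\right) 2 E = -2 + 2 E \left(-7 + h\right)$)
$C = - \frac{499}{2}$ ($C = \frac{\left(2 - 10\right) - 990}{4} = \frac{-8 - 990}{4} = \frac{1}{4} \left(-998\right) = - \frac{499}{2} \approx -249.5$)
$l = \frac{12627}{2}$ ($l = 3 \left(- \frac{499}{2} - \left(-2 - 294 + 2 \cdot 21 \left(-49\right)\right)\right) = 3 \left(- \frac{499}{2} - \left(-2 - 294 - 2058\right)\right) = 3 \left(- \frac{499}{2} - -2354\right) = 3 \left(- \frac{499}{2} + 2354\right) = 3 \cdot \frac{4209}{2} = \frac{12627}{2} \approx 6313.5$)
$K{\left(-52 \right)} + l = \left(-8 - 52\right) + \frac{12627}{2} = -60 + \frac{12627}{2} = \frac{12507}{2}$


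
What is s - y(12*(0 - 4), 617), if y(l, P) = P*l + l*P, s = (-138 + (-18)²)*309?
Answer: 116706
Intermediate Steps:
s = 57474 (s = (-138 + 324)*309 = 186*309 = 57474)
y(l, P) = 2*P*l (y(l, P) = P*l + P*l = 2*P*l)
s - y(12*(0 - 4), 617) = 57474 - 2*617*12*(0 - 4) = 57474 - 2*617*12*(-4) = 57474 - 2*617*(-48) = 57474 - 1*(-59232) = 57474 + 59232 = 116706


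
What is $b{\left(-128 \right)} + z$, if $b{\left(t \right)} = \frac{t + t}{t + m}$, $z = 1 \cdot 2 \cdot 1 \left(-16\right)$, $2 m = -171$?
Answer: $- \frac{13152}{427} \approx -30.801$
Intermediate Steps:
$m = - \frac{171}{2}$ ($m = \frac{1}{2} \left(-171\right) = - \frac{171}{2} \approx -85.5$)
$z = -32$ ($z = 2 \cdot 1 \left(-16\right) = 2 \left(-16\right) = -32$)
$b{\left(t \right)} = \frac{2 t}{- \frac{171}{2} + t}$ ($b{\left(t \right)} = \frac{t + t}{t - \frac{171}{2}} = \frac{2 t}{- \frac{171}{2} + t}$)
$b{\left(-128 \right)} + z = 4 \left(-128\right) \frac{1}{-171 + 2 \left(-128\right)} - 32 = 4 \left(-128\right) \frac{1}{-171 - 256} - 32 = 4 \left(-128\right) \frac{1}{-427} - 32 = 4 \left(-128\right) \left(- \frac{1}{427}\right) - 32 = \frac{512}{427} - 32 = - \frac{13152}{427}$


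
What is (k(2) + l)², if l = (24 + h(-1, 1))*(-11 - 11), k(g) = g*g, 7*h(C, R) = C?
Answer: 13293316/49 ≈ 2.7129e+5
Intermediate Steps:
h(C, R) = C/7
k(g) = g²
l = -3674/7 (l = (24 + (⅐)*(-1))*(-11 - 11) = (24 - ⅐)*(-22) = (167/7)*(-22) = -3674/7 ≈ -524.86)
(k(2) + l)² = (2² - 3674/7)² = (4 - 3674/7)² = (-3646/7)² = 13293316/49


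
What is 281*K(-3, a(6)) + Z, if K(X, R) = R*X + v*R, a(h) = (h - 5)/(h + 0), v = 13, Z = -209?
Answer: 778/3 ≈ 259.33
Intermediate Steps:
a(h) = (-5 + h)/h
K(X, R) = 13*R + R*X (K(X, R) = R*X + 13*R = 13*R + R*X)
281*K(-3, a(6)) + Z = 281*(((-5 + 6)/6)*(13 - 3)) - 209 = 281*(((1/6)*1)*10) - 209 = 281*((1/6)*10) - 209 = 281*(5/3) - 209 = 1405/3 - 209 = 778/3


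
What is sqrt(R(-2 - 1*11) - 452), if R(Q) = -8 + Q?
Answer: I*sqrt(473) ≈ 21.749*I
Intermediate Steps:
sqrt(R(-2 - 1*11) - 452) = sqrt((-8 + (-2 - 1*11)) - 452) = sqrt((-8 + (-2 - 11)) - 452) = sqrt((-8 - 13) - 452) = sqrt(-21 - 452) = sqrt(-473) = I*sqrt(473)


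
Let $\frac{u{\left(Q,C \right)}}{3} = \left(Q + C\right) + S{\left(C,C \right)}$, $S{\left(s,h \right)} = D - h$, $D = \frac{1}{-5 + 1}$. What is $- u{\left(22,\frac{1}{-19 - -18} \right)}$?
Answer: $- \frac{261}{4} \approx -65.25$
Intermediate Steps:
$D = - \frac{1}{4}$ ($D = \frac{1}{-4} = - \frac{1}{4} \approx -0.25$)
$S{\left(s,h \right)} = - \frac{1}{4} - h$
$u{\left(Q,C \right)} = - \frac{3}{4} + 3 Q$ ($u{\left(Q,C \right)} = 3 \left(\left(Q + C\right) - \left(\frac{1}{4} + C\right)\right) = 3 \left(\left(C + Q\right) - \left(\frac{1}{4} + C\right)\right) = 3 \left(- \frac{1}{4} + Q\right) = - \frac{3}{4} + 3 Q$)
$- u{\left(22,\frac{1}{-19 - -18} \right)} = - (- \frac{3}{4} + 3 \cdot 22) = - (- \frac{3}{4} + 66) = \left(-1\right) \frac{261}{4} = - \frac{261}{4}$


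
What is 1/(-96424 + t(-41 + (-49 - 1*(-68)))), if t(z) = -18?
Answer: -1/96442 ≈ -1.0369e-5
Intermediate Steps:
1/(-96424 + t(-41 + (-49 - 1*(-68)))) = 1/(-96424 - 18) = 1/(-96442) = -1/96442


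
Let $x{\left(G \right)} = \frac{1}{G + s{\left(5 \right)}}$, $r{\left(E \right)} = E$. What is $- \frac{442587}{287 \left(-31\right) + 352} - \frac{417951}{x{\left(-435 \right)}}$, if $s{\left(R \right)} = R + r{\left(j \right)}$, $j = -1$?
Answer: $\frac{1539270090732}{8545} \approx 1.8014 \cdot 10^{8}$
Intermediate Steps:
$s{\left(R \right)} = -1 + R$ ($s{\left(R \right)} = R - 1 = -1 + R$)
$x{\left(G \right)} = \frac{1}{4 + G}$ ($x{\left(G \right)} = \frac{1}{G + \left(-1 + 5\right)} = \frac{1}{G + 4} = \frac{1}{4 + G}$)
$- \frac{442587}{287 \left(-31\right) + 352} - \frac{417951}{x{\left(-435 \right)}} = - \frac{442587}{287 \left(-31\right) + 352} - \frac{417951}{\frac{1}{4 - 435}} = - \frac{442587}{-8897 + 352} - \frac{417951}{\frac{1}{-431}} = - \frac{442587}{-8545} - \frac{417951}{- \frac{1}{431}} = \left(-442587\right) \left(- \frac{1}{8545}\right) - -180136881 = \frac{442587}{8545} + 180136881 = \frac{1539270090732}{8545}$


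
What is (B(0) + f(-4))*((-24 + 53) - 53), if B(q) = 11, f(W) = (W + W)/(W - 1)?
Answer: -1512/5 ≈ -302.40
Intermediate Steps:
f(W) = 2*W/(-1 + W) (f(W) = (2*W)/(-1 + W) = 2*W/(-1 + W))
(B(0) + f(-4))*((-24 + 53) - 53) = (11 + 2*(-4)/(-1 - 4))*((-24 + 53) - 53) = (11 + 2*(-4)/(-5))*(29 - 53) = (11 + 2*(-4)*(-1/5))*(-24) = (11 + 8/5)*(-24) = (63/5)*(-24) = -1512/5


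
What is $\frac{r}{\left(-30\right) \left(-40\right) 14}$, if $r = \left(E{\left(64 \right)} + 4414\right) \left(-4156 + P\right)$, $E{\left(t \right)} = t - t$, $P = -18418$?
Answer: $- \frac{24910409}{4200} \approx -5931.0$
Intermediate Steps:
$E{\left(t \right)} = 0$
$r = -99641636$ ($r = \left(0 + 4414\right) \left(-4156 - 18418\right) = 4414 \left(-22574\right) = -99641636$)
$\frac{r}{\left(-30\right) \left(-40\right) 14} = - \frac{99641636}{\left(-30\right) \left(-40\right) 14} = - \frac{99641636}{1200 \cdot 14} = - \frac{99641636}{16800} = \left(-99641636\right) \frac{1}{16800} = - \frac{24910409}{4200}$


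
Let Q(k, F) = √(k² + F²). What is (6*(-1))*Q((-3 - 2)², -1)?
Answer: -6*√626 ≈ -150.12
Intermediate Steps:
Q(k, F) = √(F² + k²)
(6*(-1))*Q((-3 - 2)², -1) = (6*(-1))*√((-1)² + ((-3 - 2)²)²) = -6*√(1 + ((-5)²)²) = -6*√(1 + 25²) = -6*√(1 + 625) = -6*√626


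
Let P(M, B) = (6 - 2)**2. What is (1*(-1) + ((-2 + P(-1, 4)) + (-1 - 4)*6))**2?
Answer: 289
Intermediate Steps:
P(M, B) = 16 (P(M, B) = 4**2 = 16)
(1*(-1) + ((-2 + P(-1, 4)) + (-1 - 4)*6))**2 = (1*(-1) + ((-2 + 16) + (-1 - 4)*6))**2 = (-1 + (14 - 5*6))**2 = (-1 + (14 - 30))**2 = (-1 - 16)**2 = (-17)**2 = 289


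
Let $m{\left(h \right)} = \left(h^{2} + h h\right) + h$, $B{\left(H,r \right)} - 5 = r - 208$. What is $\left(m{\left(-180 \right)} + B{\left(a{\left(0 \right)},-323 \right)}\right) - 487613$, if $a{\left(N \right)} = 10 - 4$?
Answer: $-423519$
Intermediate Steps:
$a{\left(N \right)} = 6$ ($a{\left(N \right)} = 10 - 4 = 6$)
$B{\left(H,r \right)} = -203 + r$ ($B{\left(H,r \right)} = 5 + \left(r - 208\right) = 5 + \left(-208 + r\right) = -203 + r$)
$m{\left(h \right)} = h + 2 h^{2}$ ($m{\left(h \right)} = \left(h^{2} + h^{2}\right) + h = 2 h^{2} + h = h + 2 h^{2}$)
$\left(m{\left(-180 \right)} + B{\left(a{\left(0 \right)},-323 \right)}\right) - 487613 = \left(- 180 \left(1 + 2 \left(-180\right)\right) - 526\right) - 487613 = \left(- 180 \left(1 - 360\right) - 526\right) - 487613 = \left(\left(-180\right) \left(-359\right) - 526\right) - 487613 = \left(64620 - 526\right) - 487613 = 64094 - 487613 = -423519$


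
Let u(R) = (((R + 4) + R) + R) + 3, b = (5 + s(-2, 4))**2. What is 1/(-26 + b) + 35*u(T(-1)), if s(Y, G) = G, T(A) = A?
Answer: 7701/55 ≈ 140.02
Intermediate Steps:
b = 81 (b = (5 + 4)**2 = 9**2 = 81)
u(R) = 7 + 3*R (u(R) = (((4 + R) + R) + R) + 3 = ((4 + 2*R) + R) + 3 = (4 + 3*R) + 3 = 7 + 3*R)
1/(-26 + b) + 35*u(T(-1)) = 1/(-26 + 81) + 35*(7 + 3*(-1)) = 1/55 + 35*(7 - 3) = 1/55 + 35*4 = 1/55 + 140 = 7701/55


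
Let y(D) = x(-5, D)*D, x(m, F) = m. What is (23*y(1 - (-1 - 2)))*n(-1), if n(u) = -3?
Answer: 1380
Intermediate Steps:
y(D) = -5*D
(23*y(1 - (-1 - 2)))*n(-1) = (23*(-5*(1 - (-1 - 2))))*(-3) = (23*(-5*(1 - 1*(-3))))*(-3) = (23*(-5*(1 + 3)))*(-3) = (23*(-5*4))*(-3) = (23*(-20))*(-3) = -460*(-3) = 1380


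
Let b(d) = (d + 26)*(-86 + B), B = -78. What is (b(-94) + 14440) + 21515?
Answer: 47107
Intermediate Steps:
b(d) = -4264 - 164*d (b(d) = (d + 26)*(-86 - 78) = (26 + d)*(-164) = -4264 - 164*d)
(b(-94) + 14440) + 21515 = ((-4264 - 164*(-94)) + 14440) + 21515 = ((-4264 + 15416) + 14440) + 21515 = (11152 + 14440) + 21515 = 25592 + 21515 = 47107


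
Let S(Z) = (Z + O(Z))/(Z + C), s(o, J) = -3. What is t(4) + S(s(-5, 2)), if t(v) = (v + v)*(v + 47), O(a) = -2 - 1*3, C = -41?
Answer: 4490/11 ≈ 408.18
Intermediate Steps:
O(a) = -5 (O(a) = -2 - 3 = -5)
t(v) = 2*v*(47 + v) (t(v) = (2*v)*(47 + v) = 2*v*(47 + v))
S(Z) = (-5 + Z)/(-41 + Z) (S(Z) = (Z - 5)/(Z - 41) = (-5 + Z)/(-41 + Z))
t(4) + S(s(-5, 2)) = 2*4*(47 + 4) + (-5 - 3)/(-41 - 3) = 2*4*51 - 8/(-44) = 408 - 1/44*(-8) = 408 + 2/11 = 4490/11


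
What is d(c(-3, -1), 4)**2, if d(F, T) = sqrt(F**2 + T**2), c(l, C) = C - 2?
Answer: 25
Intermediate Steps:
c(l, C) = -2 + C
d(c(-3, -1), 4)**2 = (sqrt((-2 - 1)**2 + 4**2))**2 = (sqrt((-3)**2 + 16))**2 = (sqrt(9 + 16))**2 = (sqrt(25))**2 = 5**2 = 25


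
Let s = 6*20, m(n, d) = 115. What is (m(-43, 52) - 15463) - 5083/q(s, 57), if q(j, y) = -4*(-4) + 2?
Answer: -281347/18 ≈ -15630.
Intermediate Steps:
s = 120
q(j, y) = 18 (q(j, y) = 16 + 2 = 18)
(m(-43, 52) - 15463) - 5083/q(s, 57) = (115 - 15463) - 5083/18 = -15348 - 5083*1/18 = -15348 - 5083/18 = -281347/18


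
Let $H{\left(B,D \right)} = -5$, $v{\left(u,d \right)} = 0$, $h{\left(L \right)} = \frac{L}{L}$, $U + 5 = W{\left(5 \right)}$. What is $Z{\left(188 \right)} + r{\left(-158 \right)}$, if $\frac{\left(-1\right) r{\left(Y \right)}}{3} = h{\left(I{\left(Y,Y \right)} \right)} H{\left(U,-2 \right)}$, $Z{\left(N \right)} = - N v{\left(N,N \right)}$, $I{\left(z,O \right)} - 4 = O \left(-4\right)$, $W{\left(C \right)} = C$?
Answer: $15$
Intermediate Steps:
$U = 0$ ($U = -5 + 5 = 0$)
$I{\left(z,O \right)} = 4 - 4 O$ ($I{\left(z,O \right)} = 4 + O \left(-4\right) = 4 - 4 O$)
$h{\left(L \right)} = 1$
$Z{\left(N \right)} = 0$ ($Z{\left(N \right)} = - N 0 = 0$)
$r{\left(Y \right)} = 15$ ($r{\left(Y \right)} = - 3 \cdot 1 \left(-5\right) = \left(-3\right) \left(-5\right) = 15$)
$Z{\left(188 \right)} + r{\left(-158 \right)} = 0 + 15 = 15$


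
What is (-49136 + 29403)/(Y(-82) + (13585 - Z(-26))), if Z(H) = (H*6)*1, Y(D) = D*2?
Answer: -19733/13577 ≈ -1.4534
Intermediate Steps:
Y(D) = 2*D
Z(H) = 6*H (Z(H) = (6*H)*1 = 6*H)
(-49136 + 29403)/(Y(-82) + (13585 - Z(-26))) = (-49136 + 29403)/(2*(-82) + (13585 - 6*(-26))) = -19733/(-164 + (13585 - 1*(-156))) = -19733/(-164 + (13585 + 156)) = -19733/(-164 + 13741) = -19733/13577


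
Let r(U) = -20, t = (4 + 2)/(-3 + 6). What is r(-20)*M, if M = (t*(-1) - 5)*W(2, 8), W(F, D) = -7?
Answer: -980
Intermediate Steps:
t = 2 (t = 6/3 = 6*(1/3) = 2)
M = 49 (M = (2*(-1) - 5)*(-7) = (-2 - 5)*(-7) = -7*(-7) = 49)
r(-20)*M = -20*49 = -980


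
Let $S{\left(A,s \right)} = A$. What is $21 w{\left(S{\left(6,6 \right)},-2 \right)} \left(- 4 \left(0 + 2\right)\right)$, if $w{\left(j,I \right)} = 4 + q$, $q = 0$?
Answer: $-672$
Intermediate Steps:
$w{\left(j,I \right)} = 4$ ($w{\left(j,I \right)} = 4 + 0 = 4$)
$21 w{\left(S{\left(6,6 \right)},-2 \right)} \left(- 4 \left(0 + 2\right)\right) = 21 \cdot 4 \left(- 4 \left(0 + 2\right)\right) = 84 \left(\left(-4\right) 2\right) = 84 \left(-8\right) = -672$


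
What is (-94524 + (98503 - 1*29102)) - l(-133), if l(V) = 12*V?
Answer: -23527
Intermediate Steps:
(-94524 + (98503 - 1*29102)) - l(-133) = (-94524 + (98503 - 1*29102)) - 12*(-133) = (-94524 + (98503 - 29102)) - 1*(-1596) = (-94524 + 69401) + 1596 = -25123 + 1596 = -23527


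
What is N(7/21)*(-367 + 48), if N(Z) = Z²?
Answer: -319/9 ≈ -35.444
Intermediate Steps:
N(7/21)*(-367 + 48) = (7/21)²*(-367 + 48) = (7*(1/21))²*(-319) = (⅓)²*(-319) = (⅑)*(-319) = -319/9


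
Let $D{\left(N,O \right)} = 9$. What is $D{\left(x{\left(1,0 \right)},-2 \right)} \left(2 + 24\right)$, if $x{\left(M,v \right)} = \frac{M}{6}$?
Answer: $234$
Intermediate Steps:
$x{\left(M,v \right)} = \frac{M}{6}$ ($x{\left(M,v \right)} = M \frac{1}{6} = \frac{M}{6}$)
$D{\left(x{\left(1,0 \right)},-2 \right)} \left(2 + 24\right) = 9 \left(2 + 24\right) = 9 \cdot 26 = 234$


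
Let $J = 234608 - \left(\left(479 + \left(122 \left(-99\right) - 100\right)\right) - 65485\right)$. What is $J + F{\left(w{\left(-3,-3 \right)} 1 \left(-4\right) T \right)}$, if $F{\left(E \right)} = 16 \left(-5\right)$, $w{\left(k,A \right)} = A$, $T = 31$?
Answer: $311712$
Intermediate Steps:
$F{\left(E \right)} = -80$
$J = 311792$ ($J = 234608 - \left(\left(479 - 12178\right) - 65485\right) = 234608 - \left(-11699 - 65485\right) = 234608 - -77184 = 234608 + 77184 = 311792$)
$J + F{\left(w{\left(-3,-3 \right)} 1 \left(-4\right) T \right)} = 311792 - 80 = 311712$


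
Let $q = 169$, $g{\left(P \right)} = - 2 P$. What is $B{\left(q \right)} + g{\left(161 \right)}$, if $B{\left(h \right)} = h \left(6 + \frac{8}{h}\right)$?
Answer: $700$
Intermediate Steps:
$B{\left(q \right)} + g{\left(161 \right)} = \left(8 + 6 \cdot 169\right) - 322 = \left(8 + 1014\right) - 322 = 1022 - 322 = 700$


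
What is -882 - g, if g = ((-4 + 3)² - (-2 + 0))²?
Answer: -891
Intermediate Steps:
g = 9 (g = ((-1)² - 1*(-2))² = (1 + 2)² = 3² = 9)
-882 - g = -882 - 1*9 = -882 - 9 = -891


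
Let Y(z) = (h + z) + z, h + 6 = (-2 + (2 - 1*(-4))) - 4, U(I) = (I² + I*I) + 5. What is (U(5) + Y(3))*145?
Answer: 7975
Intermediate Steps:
U(I) = 5 + 2*I² (U(I) = (I² + I²) + 5 = 2*I² + 5 = 5 + 2*I²)
h = -6 (h = -6 + ((-2 + (2 - 1*(-4))) - 4) = -6 + ((-2 + (2 + 4)) - 4) = -6 + ((-2 + 6) - 4) = -6 + (4 - 4) = -6 + 0 = -6)
Y(z) = -6 + 2*z (Y(z) = (-6 + z) + z = -6 + 2*z)
(U(5) + Y(3))*145 = ((5 + 2*5²) + (-6 + 2*3))*145 = ((5 + 2*25) + (-6 + 6))*145 = ((5 + 50) + 0)*145 = (55 + 0)*145 = 55*145 = 7975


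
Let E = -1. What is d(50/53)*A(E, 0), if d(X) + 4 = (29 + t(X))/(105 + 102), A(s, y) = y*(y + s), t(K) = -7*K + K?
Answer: 0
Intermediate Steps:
t(K) = -6*K
A(s, y) = y*(s + y)
d(X) = -799/207 - 2*X/69 (d(X) = -4 + (29 - 6*X)/(105 + 102) = -4 + (29 - 6*X)/207 = -4 + (29 - 6*X)*(1/207) = -4 + (29/207 - 2*X/69) = -799/207 - 2*X/69)
d(50/53)*A(E, 0) = (-799/207 - 100/(69*53))*(0*(-1 + 0)) = (-799/207 - 100/(69*53))*(0*(-1)) = (-799/207 - 2/69*50/53)*0 = (-799/207 - 100/3657)*0 = -42647/10971*0 = 0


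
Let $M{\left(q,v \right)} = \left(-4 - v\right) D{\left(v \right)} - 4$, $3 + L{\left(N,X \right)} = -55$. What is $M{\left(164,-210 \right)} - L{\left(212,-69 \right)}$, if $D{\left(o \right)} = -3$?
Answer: $-564$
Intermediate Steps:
$L{\left(N,X \right)} = -58$ ($L{\left(N,X \right)} = -3 - 55 = -58$)
$M{\left(q,v \right)} = 8 + 3 v$ ($M{\left(q,v \right)} = \left(-4 - v\right) \left(-3\right) - 4 = \left(12 + 3 v\right) - 4 = 8 + 3 v$)
$M{\left(164,-210 \right)} - L{\left(212,-69 \right)} = \left(8 + 3 \left(-210\right)\right) - -58 = \left(8 - 630\right) + 58 = -622 + 58 = -564$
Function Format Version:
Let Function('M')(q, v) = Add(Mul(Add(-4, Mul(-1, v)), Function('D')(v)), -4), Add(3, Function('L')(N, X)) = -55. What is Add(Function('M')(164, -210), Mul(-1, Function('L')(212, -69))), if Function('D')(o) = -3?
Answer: -564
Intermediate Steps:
Function('L')(N, X) = -58 (Function('L')(N, X) = Add(-3, -55) = -58)
Function('M')(q, v) = Add(8, Mul(3, v)) (Function('M')(q, v) = Add(Mul(Add(-4, Mul(-1, v)), -3), -4) = Add(Add(12, Mul(3, v)), -4) = Add(8, Mul(3, v)))
Add(Function('M')(164, -210), Mul(-1, Function('L')(212, -69))) = Add(Add(8, Mul(3, -210)), Mul(-1, -58)) = Add(Add(8, -630), 58) = Add(-622, 58) = -564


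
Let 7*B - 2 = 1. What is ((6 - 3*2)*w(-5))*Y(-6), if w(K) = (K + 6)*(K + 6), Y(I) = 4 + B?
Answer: 0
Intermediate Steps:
B = 3/7 (B = 2/7 + (⅐)*1 = 2/7 + ⅐ = 3/7 ≈ 0.42857)
Y(I) = 31/7 (Y(I) = 4 + 3/7 = 31/7)
w(K) = (6 + K)² (w(K) = (6 + K)*(6 + K) = (6 + K)²)
((6 - 3*2)*w(-5))*Y(-6) = ((6 - 3*2)*(6 - 5)²)*(31/7) = ((6 - 6)*1²)*(31/7) = (0*1)*(31/7) = 0*(31/7) = 0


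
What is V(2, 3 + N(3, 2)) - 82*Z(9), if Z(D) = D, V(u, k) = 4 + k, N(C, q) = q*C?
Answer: -725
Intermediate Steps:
N(C, q) = C*q
V(2, 3 + N(3, 2)) - 82*Z(9) = (4 + (3 + 3*2)) - 82*9 = (4 + (3 + 6)) - 738 = (4 + 9) - 738 = 13 - 738 = -725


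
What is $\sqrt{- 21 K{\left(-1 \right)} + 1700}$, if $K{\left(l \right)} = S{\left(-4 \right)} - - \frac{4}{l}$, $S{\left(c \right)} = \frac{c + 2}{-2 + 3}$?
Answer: $\sqrt{1826} \approx 42.732$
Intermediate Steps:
$S{\left(c \right)} = 2 + c$ ($S{\left(c \right)} = \frac{2 + c}{1} = \left(2 + c\right) 1 = 2 + c$)
$K{\left(l \right)} = -2 + \frac{4}{l}$ ($K{\left(l \right)} = \left(2 - 4\right) - - \frac{4}{l} = -2 + \frac{4}{l}$)
$\sqrt{- 21 K{\left(-1 \right)} + 1700} = \sqrt{- 21 \left(-2 + \frac{4}{-1}\right) + 1700} = \sqrt{- 21 \left(-2 + 4 \left(-1\right)\right) + 1700} = \sqrt{- 21 \left(-2 - 4\right) + 1700} = \sqrt{\left(-21\right) \left(-6\right) + 1700} = \sqrt{126 + 1700} = \sqrt{1826}$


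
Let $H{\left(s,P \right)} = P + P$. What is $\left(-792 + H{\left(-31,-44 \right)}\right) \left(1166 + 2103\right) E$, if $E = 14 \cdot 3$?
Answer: $-120822240$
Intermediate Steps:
$H{\left(s,P \right)} = 2 P$
$E = 42$
$\left(-792 + H{\left(-31,-44 \right)}\right) \left(1166 + 2103\right) E = \left(-792 + 2 \left(-44\right)\right) \left(1166 + 2103\right) 42 = \left(-792 - 88\right) 3269 \cdot 42 = \left(-880\right) 3269 \cdot 42 = \left(-2876720\right) 42 = -120822240$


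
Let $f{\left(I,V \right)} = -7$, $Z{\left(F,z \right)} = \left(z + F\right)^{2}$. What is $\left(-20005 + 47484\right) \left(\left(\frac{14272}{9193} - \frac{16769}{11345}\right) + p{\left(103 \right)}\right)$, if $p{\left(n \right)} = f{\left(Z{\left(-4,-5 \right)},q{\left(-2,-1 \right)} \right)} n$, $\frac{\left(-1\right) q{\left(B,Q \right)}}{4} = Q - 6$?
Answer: $- \frac{2066108566070398}{104294585} \approx -1.981 \cdot 10^{7}$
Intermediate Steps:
$q{\left(B,Q \right)} = 24 - 4 Q$ ($q{\left(B,Q \right)} = - 4 \left(Q - 6\right) = - 4 \left(-6 + Q\right) = 24 - 4 Q$)
$Z{\left(F,z \right)} = \left(F + z\right)^{2}$
$p{\left(n \right)} = - 7 n$
$\left(-20005 + 47484\right) \left(\left(\frac{14272}{9193} - \frac{16769}{11345}\right) + p{\left(103 \right)}\right) = \left(-20005 + 47484\right) \left(\left(\frac{14272}{9193} - \frac{16769}{11345}\right) - 721\right) = 27479 \left(\left(14272 \cdot \frac{1}{9193} - \frac{16769}{11345}\right) - 721\right) = 27479 \left(\left(\frac{14272}{9193} - \frac{16769}{11345}\right) - 721\right) = 27479 \left(\frac{7758423}{104294585} - 721\right) = 27479 \left(- \frac{75188637362}{104294585}\right) = - \frac{2066108566070398}{104294585}$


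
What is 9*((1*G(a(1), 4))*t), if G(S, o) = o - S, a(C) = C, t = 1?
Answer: 27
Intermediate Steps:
9*((1*G(a(1), 4))*t) = 9*((1*(4 - 1*1))*1) = 9*((1*(4 - 1))*1) = 9*((1*3)*1) = 9*(3*1) = 9*3 = 27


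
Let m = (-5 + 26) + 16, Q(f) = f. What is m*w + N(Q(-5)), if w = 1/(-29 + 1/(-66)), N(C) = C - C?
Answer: -2442/1915 ≈ -1.2752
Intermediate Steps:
N(C) = 0
m = 37 (m = 21 + 16 = 37)
w = -66/1915 (w = 1/(-29 - 1/66) = 1/(-1915/66) = -66/1915 ≈ -0.034465)
m*w + N(Q(-5)) = 37*(-66/1915) + 0 = -2442/1915 + 0 = -2442/1915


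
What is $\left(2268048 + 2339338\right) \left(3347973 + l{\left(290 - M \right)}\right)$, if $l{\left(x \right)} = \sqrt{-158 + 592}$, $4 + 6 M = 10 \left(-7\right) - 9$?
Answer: $15425403928578 + 4607386 \sqrt{434} \approx 1.5425 \cdot 10^{13}$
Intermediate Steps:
$M = - \frac{83}{6}$ ($M = - \frac{2}{3} + \frac{10 \left(-7\right) - 9}{6} = - \frac{2}{3} + \frac{-70 - 9}{6} = - \frac{2}{3} + \frac{1}{6} \left(-79\right) = - \frac{2}{3} - \frac{79}{6} = - \frac{83}{6} \approx -13.833$)
$l{\left(x \right)} = \sqrt{434}$
$\left(2268048 + 2339338\right) \left(3347973 + l{\left(290 - M \right)}\right) = \left(2268048 + 2339338\right) \left(3347973 + \sqrt{434}\right) = 4607386 \left(3347973 + \sqrt{434}\right) = 15425403928578 + 4607386 \sqrt{434}$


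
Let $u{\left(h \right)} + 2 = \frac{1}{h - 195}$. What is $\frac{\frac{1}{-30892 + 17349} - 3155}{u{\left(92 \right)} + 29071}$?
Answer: $- \frac{2200500549}{20274588779} \approx -0.10853$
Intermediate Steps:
$u{\left(h \right)} = -2 + \frac{1}{-195 + h}$ ($u{\left(h \right)} = -2 + \frac{1}{h - 195} = -2 + \frac{1}{-195 + h}$)
$\frac{\frac{1}{-30892 + 17349} - 3155}{u{\left(92 \right)} + 29071} = \frac{\frac{1}{-30892 + 17349} - 3155}{\frac{391 - 184}{-195 + 92} + 29071} = \frac{\frac{1}{-13543} - 3155}{\frac{391 - 184}{-103} + 29071} = \frac{- \frac{1}{13543} - 3155}{\left(- \frac{1}{103}\right) 207 + 29071} = - \frac{42728166}{13543 \left(- \frac{207}{103} + 29071\right)} = - \frac{42728166}{13543 \cdot \frac{2994106}{103}} = \left(- \frac{42728166}{13543}\right) \frac{103}{2994106} = - \frac{2200500549}{20274588779}$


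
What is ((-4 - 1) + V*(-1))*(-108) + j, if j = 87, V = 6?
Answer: 1275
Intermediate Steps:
((-4 - 1) + V*(-1))*(-108) + j = ((-4 - 1) + 6*(-1))*(-108) + 87 = (-5 - 6)*(-108) + 87 = -11*(-108) + 87 = 1188 + 87 = 1275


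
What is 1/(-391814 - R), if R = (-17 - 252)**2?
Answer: -1/464175 ≈ -2.1544e-6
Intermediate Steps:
R = 72361 (R = (-269)**2 = 72361)
1/(-391814 - R) = 1/(-391814 - 1*72361) = 1/(-391814 - 72361) = 1/(-464175) = -1/464175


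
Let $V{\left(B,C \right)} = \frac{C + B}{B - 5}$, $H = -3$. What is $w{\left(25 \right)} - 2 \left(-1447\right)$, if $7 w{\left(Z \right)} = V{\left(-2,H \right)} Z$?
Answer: $\frac{141931}{49} \approx 2896.6$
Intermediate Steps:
$V{\left(B,C \right)} = \frac{B + C}{-5 + B}$
$w{\left(Z \right)} = \frac{5 Z}{49}$ ($w{\left(Z \right)} = \frac{\frac{-2 - 3}{-5 - 2} Z}{7} = \frac{\frac{1}{-7} \left(-5\right) Z}{7} = \frac{\left(- \frac{1}{7}\right) \left(-5\right) Z}{7} = \frac{\frac{5}{7} Z}{7} = \frac{5 Z}{49}$)
$w{\left(25 \right)} - 2 \left(-1447\right) = \frac{5}{49} \cdot 25 - 2 \left(-1447\right) = \frac{125}{49} - -2894 = \frac{125}{49} + 2894 = \frac{141931}{49}$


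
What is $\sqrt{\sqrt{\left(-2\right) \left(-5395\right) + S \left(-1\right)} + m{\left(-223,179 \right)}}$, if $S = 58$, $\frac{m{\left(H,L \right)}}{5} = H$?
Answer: $\sqrt{-1115 + 2 \sqrt{2683}} \approx 31.803 i$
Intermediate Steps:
$m{\left(H,L \right)} = 5 H$
$\sqrt{\sqrt{\left(-2\right) \left(-5395\right) + S \left(-1\right)} + m{\left(-223,179 \right)}} = \sqrt{\sqrt{\left(-2\right) \left(-5395\right) + 58 \left(-1\right)} + 5 \left(-223\right)} = \sqrt{\sqrt{10790 - 58} - 1115} = \sqrt{\sqrt{10732} - 1115} = \sqrt{2 \sqrt{2683} - 1115} = \sqrt{-1115 + 2 \sqrt{2683}}$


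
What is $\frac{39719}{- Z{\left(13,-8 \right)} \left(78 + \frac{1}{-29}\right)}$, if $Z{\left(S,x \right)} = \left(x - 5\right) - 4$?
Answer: $\frac{1151851}{38437} \approx 29.967$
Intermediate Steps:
$Z{\left(S,x \right)} = -9 + x$ ($Z{\left(S,x \right)} = \left(-5 + x\right) - 4 = -9 + x$)
$\frac{39719}{- Z{\left(13,-8 \right)} \left(78 + \frac{1}{-29}\right)} = \frac{39719}{- (-9 - 8) \left(78 + \frac{1}{-29}\right)} = \frac{39719}{\left(-1\right) \left(-17\right) \left(78 - \frac{1}{29}\right)} = \frac{39719}{17 \cdot \frac{2261}{29}} = \frac{39719}{\frac{38437}{29}} = 39719 \cdot \frac{29}{38437} = \frac{1151851}{38437}$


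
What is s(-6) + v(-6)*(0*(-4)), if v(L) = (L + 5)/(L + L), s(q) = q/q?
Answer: 1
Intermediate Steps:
s(q) = 1
v(L) = (5 + L)/(2*L) (v(L) = (5 + L)/((2*L)) = (5 + L)*(1/(2*L)) = (5 + L)/(2*L))
s(-6) + v(-6)*(0*(-4)) = 1 + ((½)*(5 - 6)/(-6))*(0*(-4)) = 1 + ((½)*(-⅙)*(-1))*0 = 1 + (1/12)*0 = 1 + 0 = 1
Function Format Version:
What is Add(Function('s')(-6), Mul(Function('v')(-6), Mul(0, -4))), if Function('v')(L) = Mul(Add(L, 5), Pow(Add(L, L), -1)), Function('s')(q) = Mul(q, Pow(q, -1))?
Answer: 1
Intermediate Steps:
Function('s')(q) = 1
Function('v')(L) = Mul(Rational(1, 2), Pow(L, -1), Add(5, L)) (Function('v')(L) = Mul(Add(5, L), Pow(Mul(2, L), -1)) = Mul(Add(5, L), Mul(Rational(1, 2), Pow(L, -1))) = Mul(Rational(1, 2), Pow(L, -1), Add(5, L)))
Add(Function('s')(-6), Mul(Function('v')(-6), Mul(0, -4))) = Add(1, Mul(Mul(Rational(1, 2), Pow(-6, -1), Add(5, -6)), Mul(0, -4))) = Add(1, Mul(Mul(Rational(1, 2), Rational(-1, 6), -1), 0)) = Add(1, Mul(Rational(1, 12), 0)) = Add(1, 0) = 1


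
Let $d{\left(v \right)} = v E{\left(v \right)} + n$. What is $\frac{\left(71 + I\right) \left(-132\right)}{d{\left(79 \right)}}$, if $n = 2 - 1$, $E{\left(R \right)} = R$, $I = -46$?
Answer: $- \frac{1650}{3121} \approx -0.52868$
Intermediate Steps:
$n = 1$
$d{\left(v \right)} = 1 + v^{2}$ ($d{\left(v \right)} = v v + 1 = v^{2} + 1 = 1 + v^{2}$)
$\frac{\left(71 + I\right) \left(-132\right)}{d{\left(79 \right)}} = \frac{\left(71 - 46\right) \left(-132\right)}{1 + 79^{2}} = \frac{25 \left(-132\right)}{1 + 6241} = - \frac{3300}{6242} = \left(-3300\right) \frac{1}{6242} = - \frac{1650}{3121}$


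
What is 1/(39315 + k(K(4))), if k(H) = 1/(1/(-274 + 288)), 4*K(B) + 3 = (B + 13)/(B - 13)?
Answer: 1/39329 ≈ 2.5427e-5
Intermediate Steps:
K(B) = -¾ + (13 + B)/(4*(-13 + B)) (K(B) = -¾ + ((B + 13)/(B - 13))/4 = -¾ + ((13 + B)/(-13 + B))/4 = -¾ + (13 + B)/(4*(-13 + B)))
k(H) = 14 (k(H) = 1/(1/14) = 14)
1/(39315 + k(K(4))) = 1/(39315 + 14) = 1/39329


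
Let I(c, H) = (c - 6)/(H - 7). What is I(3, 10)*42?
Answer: -42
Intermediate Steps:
I(c, H) = (-6 + c)/(-7 + H)
I(3, 10)*42 = ((-6 + 3)/(-7 + 10))*42 = (-3/3)*42 = ((1/3)*(-3))*42 = -1*42 = -42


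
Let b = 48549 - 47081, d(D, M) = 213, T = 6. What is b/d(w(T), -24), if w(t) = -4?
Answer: 1468/213 ≈ 6.8920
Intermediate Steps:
b = 1468
b/d(w(T), -24) = 1468/213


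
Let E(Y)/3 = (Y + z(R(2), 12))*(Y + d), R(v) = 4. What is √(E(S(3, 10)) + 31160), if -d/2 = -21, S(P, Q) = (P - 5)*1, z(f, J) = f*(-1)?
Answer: 2*√7610 ≈ 174.47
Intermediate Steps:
z(f, J) = -f
S(P, Q) = -5 + P (S(P, Q) = (-5 + P)*1 = -5 + P)
d = 42 (d = -2*(-21) = 42)
E(Y) = 3*(-4 + Y)*(42 + Y) (E(Y) = 3*((Y - 1*4)*(Y + 42)) = 3*((Y - 4)*(42 + Y)) = 3*((-4 + Y)*(42 + Y)) = 3*(-4 + Y)*(42 + Y))
√(E(S(3, 10)) + 31160) = √((-504 + 3*(-5 + 3)² + 114*(-5 + 3)) + 31160) = √((-504 + 3*(-2)² + 114*(-2)) + 31160) = √((-504 + 3*4 - 228) + 31160) = √((-504 + 12 - 228) + 31160) = √(-720 + 31160) = √30440 = 2*√7610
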